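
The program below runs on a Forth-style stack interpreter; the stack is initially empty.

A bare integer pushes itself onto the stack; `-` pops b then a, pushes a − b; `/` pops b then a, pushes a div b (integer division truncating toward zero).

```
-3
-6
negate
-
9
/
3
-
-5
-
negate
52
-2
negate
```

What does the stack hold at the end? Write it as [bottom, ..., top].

-3      -3
-6      -3 -6
negate  -3 6
-       -9
9       -9 9
/       -1
3       -1 3
-       -4
-5      -4 -5
-       1
negate  -1
52      -1 52
-2      -1 52 -2
negate  -1 52 2

[-1, 52, 2]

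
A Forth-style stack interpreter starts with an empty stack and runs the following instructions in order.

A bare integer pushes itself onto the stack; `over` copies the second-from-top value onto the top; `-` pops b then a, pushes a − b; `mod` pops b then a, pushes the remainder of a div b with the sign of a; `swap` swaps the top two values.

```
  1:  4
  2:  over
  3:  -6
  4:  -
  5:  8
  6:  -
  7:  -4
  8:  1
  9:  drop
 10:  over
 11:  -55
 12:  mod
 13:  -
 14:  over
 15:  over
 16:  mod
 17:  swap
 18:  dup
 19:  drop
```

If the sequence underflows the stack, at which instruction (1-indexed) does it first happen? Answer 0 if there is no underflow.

4  [4]
over  — needs 2 operands, stack has 1 → underflow

2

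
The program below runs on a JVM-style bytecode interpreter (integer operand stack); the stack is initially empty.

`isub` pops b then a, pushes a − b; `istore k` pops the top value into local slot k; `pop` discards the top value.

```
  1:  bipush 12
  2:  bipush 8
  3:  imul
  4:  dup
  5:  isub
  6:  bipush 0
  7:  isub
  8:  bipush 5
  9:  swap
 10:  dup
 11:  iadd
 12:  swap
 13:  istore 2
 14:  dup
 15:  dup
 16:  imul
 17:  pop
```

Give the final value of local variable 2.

bipush 12 -> 12
bipush 8  -> 12 8
imul      -> 96
dup       -> 96 96
isub      -> 0
bipush 0  -> 0 0
isub      -> 0
bipush 5  -> 0 5
swap      -> 5 0
dup       -> 5 0 0
iadd      -> 5 0
swap      -> 0 5
istore 2  -> 0
dup       -> 0 0
dup       -> 0 0 0
imul      -> 0 0
pop       -> 0

5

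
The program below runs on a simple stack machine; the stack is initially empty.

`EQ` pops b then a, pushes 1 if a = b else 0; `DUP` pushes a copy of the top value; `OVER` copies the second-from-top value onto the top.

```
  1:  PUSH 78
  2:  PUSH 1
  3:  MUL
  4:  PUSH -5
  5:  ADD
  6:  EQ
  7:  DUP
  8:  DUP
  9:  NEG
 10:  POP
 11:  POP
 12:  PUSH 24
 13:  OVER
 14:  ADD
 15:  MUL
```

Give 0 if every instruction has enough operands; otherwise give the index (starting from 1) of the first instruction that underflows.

6

PUSH 78 -> 78
PUSH 1  -> 78 1
MUL     -> 78
PUSH -5 -> 78 -5
ADD     -> 73
EQ  — needs 2 operands, stack has 1 → underflow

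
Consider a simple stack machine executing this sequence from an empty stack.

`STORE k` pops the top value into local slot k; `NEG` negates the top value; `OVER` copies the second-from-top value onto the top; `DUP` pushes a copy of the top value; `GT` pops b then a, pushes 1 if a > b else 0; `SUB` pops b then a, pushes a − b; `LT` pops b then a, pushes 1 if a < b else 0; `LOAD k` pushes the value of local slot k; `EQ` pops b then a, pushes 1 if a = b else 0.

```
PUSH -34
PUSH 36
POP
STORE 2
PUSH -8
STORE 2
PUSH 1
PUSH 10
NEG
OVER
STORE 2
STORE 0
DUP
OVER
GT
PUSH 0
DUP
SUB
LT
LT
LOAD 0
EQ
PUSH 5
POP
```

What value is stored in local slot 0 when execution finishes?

-10

PUSH -34 -> [-34]
PUSH 36  -> [-34, 36]
POP      -> [-34]
STORE 2  -> []
PUSH -8  -> [-8]
STORE 2  -> []
PUSH 1   -> [1]
PUSH 10  -> [1, 10]
NEG      -> [1, -10]
OVER     -> [1, -10, 1]
STORE 2  -> [1, -10]
STORE 0  -> [1]
DUP      -> [1, 1]
OVER     -> [1, 1, 1]
GT       -> [1, 0]
PUSH 0   -> [1, 0, 0]
DUP      -> [1, 0, 0, 0]
SUB      -> [1, 0, 0]
LT       -> [1, 0]
LT       -> [0]
LOAD 0   -> [0, -10]
EQ       -> [0]
PUSH 5   -> [0, 5]
POP      -> [0]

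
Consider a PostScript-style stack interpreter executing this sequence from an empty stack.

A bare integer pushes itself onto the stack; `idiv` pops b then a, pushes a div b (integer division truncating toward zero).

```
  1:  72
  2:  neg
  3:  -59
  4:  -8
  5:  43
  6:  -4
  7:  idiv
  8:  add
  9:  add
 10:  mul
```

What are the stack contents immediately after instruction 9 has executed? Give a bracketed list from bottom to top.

[-72, -77]

72   → 72
neg  → -72
-59  → -72 -59
-8   → -72 -59 -8
43   → -72 -59 -8 43
-4   → -72 -59 -8 43 -4
idiv → -72 -59 -8 -10
add  → -72 -59 -18
add  → -72 -77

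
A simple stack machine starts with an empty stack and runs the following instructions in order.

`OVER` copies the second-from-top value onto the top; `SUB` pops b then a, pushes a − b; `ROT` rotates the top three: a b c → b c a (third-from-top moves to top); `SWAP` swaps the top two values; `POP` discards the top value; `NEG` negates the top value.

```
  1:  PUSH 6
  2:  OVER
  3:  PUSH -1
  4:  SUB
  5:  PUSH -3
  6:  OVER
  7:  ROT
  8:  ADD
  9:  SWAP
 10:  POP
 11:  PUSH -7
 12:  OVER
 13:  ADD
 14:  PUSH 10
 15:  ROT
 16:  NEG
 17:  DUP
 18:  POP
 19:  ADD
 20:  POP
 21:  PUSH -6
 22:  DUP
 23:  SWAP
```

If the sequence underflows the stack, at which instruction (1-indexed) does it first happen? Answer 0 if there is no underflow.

2

PUSH 6 → [6]
OVER  — needs 2 operands, stack has 1 → underflow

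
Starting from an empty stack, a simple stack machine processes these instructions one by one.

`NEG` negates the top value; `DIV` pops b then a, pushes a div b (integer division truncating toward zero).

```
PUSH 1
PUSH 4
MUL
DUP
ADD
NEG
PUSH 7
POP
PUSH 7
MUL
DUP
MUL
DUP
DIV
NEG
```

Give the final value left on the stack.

-1

PUSH 1 → 1
PUSH 4 → 1 4
MUL    → 4
DUP    → 4 4
ADD    → 8
NEG    → -8
PUSH 7 → -8 7
POP    → -8
PUSH 7 → -8 7
MUL    → -56
DUP    → -56 -56
MUL    → 3136
DUP    → 3136 3136
DIV    → 1
NEG    → -1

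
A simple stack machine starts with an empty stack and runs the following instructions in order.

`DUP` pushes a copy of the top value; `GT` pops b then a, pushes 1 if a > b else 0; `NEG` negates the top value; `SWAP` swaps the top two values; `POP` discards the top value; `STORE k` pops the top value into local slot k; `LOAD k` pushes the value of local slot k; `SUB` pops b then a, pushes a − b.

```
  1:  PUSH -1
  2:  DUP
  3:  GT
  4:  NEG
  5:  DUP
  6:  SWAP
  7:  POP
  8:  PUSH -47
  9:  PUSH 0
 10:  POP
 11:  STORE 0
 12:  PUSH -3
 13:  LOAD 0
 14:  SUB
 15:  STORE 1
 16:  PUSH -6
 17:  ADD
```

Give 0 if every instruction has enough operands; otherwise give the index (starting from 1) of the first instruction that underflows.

PUSH -1  : -1
DUP      : -1 -1
GT       : 0
NEG      : 0
DUP      : 0 0
SWAP     : 0 0
POP      : 0
PUSH -47 : 0 -47
PUSH 0   : 0 -47 0
POP      : 0 -47
STORE 0  : 0
PUSH -3  : 0 -3
LOAD 0   : 0 -3 -47
SUB      : 0 44
STORE 1  : 0
PUSH -6  : 0 -6
ADD      : -6

0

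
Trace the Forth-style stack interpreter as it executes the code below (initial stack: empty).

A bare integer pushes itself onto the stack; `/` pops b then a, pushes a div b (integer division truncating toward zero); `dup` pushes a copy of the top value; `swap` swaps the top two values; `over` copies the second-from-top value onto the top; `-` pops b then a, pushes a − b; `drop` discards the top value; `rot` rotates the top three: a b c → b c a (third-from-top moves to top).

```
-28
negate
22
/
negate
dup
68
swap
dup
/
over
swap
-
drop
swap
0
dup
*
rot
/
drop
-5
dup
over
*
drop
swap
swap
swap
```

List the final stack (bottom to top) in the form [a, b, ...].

[-5, -1]

-28    : -28
negate : 28
22     : 28 22
/      : 1
negate : -1
dup    : -1 -1
68     : -1 -1 68
swap   : -1 68 -1
dup    : -1 68 -1 -1
/      : -1 68 1
over   : -1 68 1 68
swap   : -1 68 68 1
-      : -1 68 67
drop   : -1 68
swap   : 68 -1
0      : 68 -1 0
dup    : 68 -1 0 0
*      : 68 -1 0
rot    : -1 0 68
/      : -1 0
drop   : -1
-5     : -1 -5
dup    : -1 -5 -5
over   : -1 -5 -5 -5
*      : -1 -5 25
drop   : -1 -5
swap   : -5 -1
swap   : -1 -5
swap   : -5 -1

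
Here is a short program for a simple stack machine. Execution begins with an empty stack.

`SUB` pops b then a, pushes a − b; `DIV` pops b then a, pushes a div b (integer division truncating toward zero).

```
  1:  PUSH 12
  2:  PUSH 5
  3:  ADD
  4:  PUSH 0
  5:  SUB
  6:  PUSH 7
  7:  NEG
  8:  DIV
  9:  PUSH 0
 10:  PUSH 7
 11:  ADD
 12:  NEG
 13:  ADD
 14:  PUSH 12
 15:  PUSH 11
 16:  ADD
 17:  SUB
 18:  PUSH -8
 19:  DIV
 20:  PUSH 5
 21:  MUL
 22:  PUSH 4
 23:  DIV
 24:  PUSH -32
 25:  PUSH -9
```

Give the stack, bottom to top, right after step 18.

[-32, -8]

PUSH 12 → 12
PUSH 5  → 12 5
ADD     → 17
PUSH 0  → 17 0
SUB     → 17
PUSH 7  → 17 7
NEG     → 17 -7
DIV     → -2
PUSH 0  → -2 0
PUSH 7  → -2 0 7
ADD     → -2 7
NEG     → -2 -7
ADD     → -9
PUSH 12 → -9 12
PUSH 11 → -9 12 11
ADD     → -9 23
SUB     → -32
PUSH -8 → -32 -8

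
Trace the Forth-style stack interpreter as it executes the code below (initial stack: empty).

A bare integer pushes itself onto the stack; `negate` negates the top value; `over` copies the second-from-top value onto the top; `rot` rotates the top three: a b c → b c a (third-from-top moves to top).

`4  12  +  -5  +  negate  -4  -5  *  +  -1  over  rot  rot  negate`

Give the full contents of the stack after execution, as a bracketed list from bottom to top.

4      → 4
12     → 4 12
+      → 16
-5     → 16 -5
+      → 11
negate → -11
-4     → -11 -4
-5     → -11 -4 -5
*      → -11 20
+      → 9
-1     → 9 -1
over   → 9 -1 9
rot    → -1 9 9
rot    → 9 9 -1
negate → 9 9 1

[9, 9, 1]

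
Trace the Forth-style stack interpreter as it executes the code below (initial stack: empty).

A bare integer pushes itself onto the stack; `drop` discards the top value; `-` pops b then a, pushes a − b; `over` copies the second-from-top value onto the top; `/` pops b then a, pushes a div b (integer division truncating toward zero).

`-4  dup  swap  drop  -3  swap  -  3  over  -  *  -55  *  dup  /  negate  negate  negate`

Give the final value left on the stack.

-1

-4     → [-4]
dup    → [-4, -4]
swap   → [-4, -4]
drop   → [-4]
-3     → [-4, -3]
swap   → [-3, -4]
-      → [1]
3      → [1, 3]
over   → [1, 3, 1]
-      → [1, 2]
*      → [2]
-55    → [2, -55]
*      → [-110]
dup    → [-110, -110]
/      → [1]
negate → [-1]
negate → [1]
negate → [-1]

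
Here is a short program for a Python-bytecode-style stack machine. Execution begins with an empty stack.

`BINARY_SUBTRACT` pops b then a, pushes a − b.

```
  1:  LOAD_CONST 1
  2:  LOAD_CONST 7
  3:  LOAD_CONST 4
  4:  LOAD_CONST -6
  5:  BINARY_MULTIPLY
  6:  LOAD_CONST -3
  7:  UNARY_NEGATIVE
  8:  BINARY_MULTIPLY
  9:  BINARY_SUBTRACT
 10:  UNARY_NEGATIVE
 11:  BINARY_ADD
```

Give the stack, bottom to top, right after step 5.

[1, 7, -24]

LOAD_CONST 1    → 1
LOAD_CONST 7    → 1 7
LOAD_CONST 4    → 1 7 4
LOAD_CONST -6   → 1 7 4 -6
BINARY_MULTIPLY → 1 7 -24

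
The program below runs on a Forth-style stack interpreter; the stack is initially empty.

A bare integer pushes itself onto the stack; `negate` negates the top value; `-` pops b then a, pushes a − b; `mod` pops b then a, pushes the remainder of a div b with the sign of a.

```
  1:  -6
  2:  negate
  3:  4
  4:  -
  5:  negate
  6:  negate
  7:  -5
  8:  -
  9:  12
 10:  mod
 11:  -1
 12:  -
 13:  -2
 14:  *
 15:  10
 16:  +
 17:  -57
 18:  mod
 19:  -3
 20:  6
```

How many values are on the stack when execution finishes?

3

-6      -6
negate  6
4       6 4
-       2
negate  -2
negate  2
-5      2 -5
-       7
12      7 12
mod     7
-1      7 -1
-       8
-2      8 -2
*       -16
10      -16 10
+       -6
-57     -6 -57
mod     -6
-3      -6 -3
6       -6 -3 6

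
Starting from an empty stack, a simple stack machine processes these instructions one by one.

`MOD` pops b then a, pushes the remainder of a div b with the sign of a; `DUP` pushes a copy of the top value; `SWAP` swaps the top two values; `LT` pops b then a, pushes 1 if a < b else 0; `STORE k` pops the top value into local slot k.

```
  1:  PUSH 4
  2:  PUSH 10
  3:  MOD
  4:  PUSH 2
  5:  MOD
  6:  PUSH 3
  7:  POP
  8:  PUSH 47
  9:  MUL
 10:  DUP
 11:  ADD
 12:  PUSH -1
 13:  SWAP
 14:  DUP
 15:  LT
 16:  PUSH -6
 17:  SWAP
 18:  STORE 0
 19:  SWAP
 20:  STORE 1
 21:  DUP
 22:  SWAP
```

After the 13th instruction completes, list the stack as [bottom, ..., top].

PUSH 4   [4]
PUSH 10  [4, 10]
MOD      [4]
PUSH 2   [4, 2]
MOD      [0]
PUSH 3   [0, 3]
POP      [0]
PUSH 47  [0, 47]
MUL      [0]
DUP      [0, 0]
ADD      [0]
PUSH -1  [0, -1]
SWAP     [-1, 0]

[-1, 0]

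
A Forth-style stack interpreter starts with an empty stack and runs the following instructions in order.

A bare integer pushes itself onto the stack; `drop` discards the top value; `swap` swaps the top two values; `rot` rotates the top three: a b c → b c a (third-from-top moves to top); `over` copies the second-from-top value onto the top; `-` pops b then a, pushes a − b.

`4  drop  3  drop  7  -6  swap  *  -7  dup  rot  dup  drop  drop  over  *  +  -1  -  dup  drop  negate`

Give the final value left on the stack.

-43

4      -> [4]
drop   -> []
3      -> [3]
drop   -> []
7      -> [7]
-6     -> [7, -6]
swap   -> [-6, 7]
*      -> [-42]
-7     -> [-42, -7]
dup    -> [-42, -7, -7]
rot    -> [-7, -7, -42]
dup    -> [-7, -7, -42, -42]
drop   -> [-7, -7, -42]
drop   -> [-7, -7]
over   -> [-7, -7, -7]
*      -> [-7, 49]
+      -> [42]
-1     -> [42, -1]
-      -> [43]
dup    -> [43, 43]
drop   -> [43]
negate -> [-43]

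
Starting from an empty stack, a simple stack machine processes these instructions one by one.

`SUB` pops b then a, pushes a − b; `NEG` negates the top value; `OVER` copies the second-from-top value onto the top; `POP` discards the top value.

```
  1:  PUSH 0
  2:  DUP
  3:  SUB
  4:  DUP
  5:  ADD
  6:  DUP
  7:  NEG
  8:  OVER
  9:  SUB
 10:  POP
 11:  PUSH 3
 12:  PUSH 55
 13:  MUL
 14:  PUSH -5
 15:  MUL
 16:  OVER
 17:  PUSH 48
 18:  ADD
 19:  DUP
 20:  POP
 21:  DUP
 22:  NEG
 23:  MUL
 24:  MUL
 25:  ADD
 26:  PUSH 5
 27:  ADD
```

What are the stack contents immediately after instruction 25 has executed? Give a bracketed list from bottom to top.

PUSH 0   [0]
DUP      [0, 0]
SUB      [0]
DUP      [0, 0]
ADD      [0]
DUP      [0, 0]
NEG      [0, 0]
OVER     [0, 0, 0]
SUB      [0, 0]
POP      [0]
PUSH 3   [0, 3]
PUSH 55  [0, 3, 55]
MUL      [0, 165]
PUSH -5  [0, 165, -5]
MUL      [0, -825]
OVER     [0, -825, 0]
PUSH 48  [0, -825, 0, 48]
ADD      [0, -825, 48]
DUP      [0, -825, 48, 48]
POP      [0, -825, 48]
DUP      [0, -825, 48, 48]
NEG      [0, -825, 48, -48]
MUL      [0, -825, -2304]
MUL      [0, 1900800]
ADD      [1900800]

[1900800]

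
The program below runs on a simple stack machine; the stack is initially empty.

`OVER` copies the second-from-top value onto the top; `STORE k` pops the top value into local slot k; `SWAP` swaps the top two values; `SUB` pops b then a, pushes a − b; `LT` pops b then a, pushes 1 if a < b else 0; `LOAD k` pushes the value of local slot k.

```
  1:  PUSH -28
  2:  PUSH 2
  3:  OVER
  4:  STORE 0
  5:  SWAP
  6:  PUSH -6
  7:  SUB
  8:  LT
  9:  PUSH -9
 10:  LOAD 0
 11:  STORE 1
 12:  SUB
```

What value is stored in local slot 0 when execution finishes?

PUSH -28 → [-28]
PUSH 2   → [-28, 2]
OVER     → [-28, 2, -28]
STORE 0  → [-28, 2]
SWAP     → [2, -28]
PUSH -6  → [2, -28, -6]
SUB      → [2, -22]
LT       → [0]
PUSH -9  → [0, -9]
LOAD 0   → [0, -9, -28]
STORE 1  → [0, -9]
SUB      → [9]

-28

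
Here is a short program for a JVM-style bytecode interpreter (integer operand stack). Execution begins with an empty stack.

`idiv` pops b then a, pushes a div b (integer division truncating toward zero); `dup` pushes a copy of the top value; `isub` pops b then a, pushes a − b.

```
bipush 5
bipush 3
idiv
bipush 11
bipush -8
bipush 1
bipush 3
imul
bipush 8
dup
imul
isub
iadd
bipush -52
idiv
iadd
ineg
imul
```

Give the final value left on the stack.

bipush 5   → [5]
bipush 3   → [5, 3]
idiv       → [1]
bipush 11  → [1, 11]
bipush -8  → [1, 11, -8]
bipush 1   → [1, 11, -8, 1]
bipush 3   → [1, 11, -8, 1, 3]
imul       → [1, 11, -8, 3]
bipush 8   → [1, 11, -8, 3, 8]
dup        → [1, 11, -8, 3, 8, 8]
imul       → [1, 11, -8, 3, 64]
isub       → [1, 11, -8, -61]
iadd       → [1, 11, -69]
bipush -52 → [1, 11, -69, -52]
idiv       → [1, 11, 1]
iadd       → [1, 12]
ineg       → [1, -12]
imul       → [-12]

-12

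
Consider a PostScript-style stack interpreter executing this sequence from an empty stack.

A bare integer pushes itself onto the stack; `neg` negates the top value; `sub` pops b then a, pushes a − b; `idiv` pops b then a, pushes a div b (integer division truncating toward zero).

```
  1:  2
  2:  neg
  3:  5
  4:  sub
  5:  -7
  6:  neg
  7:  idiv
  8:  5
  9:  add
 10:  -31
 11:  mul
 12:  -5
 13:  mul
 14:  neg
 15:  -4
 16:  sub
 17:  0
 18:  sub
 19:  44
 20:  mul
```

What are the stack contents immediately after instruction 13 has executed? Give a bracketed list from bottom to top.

[620]

2    : 2
neg  : -2
5    : -2 5
sub  : -7
-7   : -7 -7
neg  : -7 7
idiv : -1
5    : -1 5
add  : 4
-31  : 4 -31
mul  : -124
-5   : -124 -5
mul  : 620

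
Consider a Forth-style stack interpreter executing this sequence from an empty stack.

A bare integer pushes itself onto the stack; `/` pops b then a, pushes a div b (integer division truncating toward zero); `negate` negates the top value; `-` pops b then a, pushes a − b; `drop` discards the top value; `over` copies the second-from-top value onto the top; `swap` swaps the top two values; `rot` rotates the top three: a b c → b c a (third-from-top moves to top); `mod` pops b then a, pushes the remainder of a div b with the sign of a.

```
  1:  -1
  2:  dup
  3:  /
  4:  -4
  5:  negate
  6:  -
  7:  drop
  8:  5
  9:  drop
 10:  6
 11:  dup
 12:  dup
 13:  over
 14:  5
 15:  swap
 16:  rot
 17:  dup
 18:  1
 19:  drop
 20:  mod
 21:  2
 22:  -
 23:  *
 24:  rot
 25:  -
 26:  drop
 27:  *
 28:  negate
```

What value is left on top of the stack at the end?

-30

-1     -> -1
dup    -> -1 -1
/      -> 1
-4     -> 1 -4
negate -> 1 4
-      -> -3
drop   -> (empty)
5      -> 5
drop   -> (empty)
6      -> 6
dup    -> 6 6
dup    -> 6 6 6
over   -> 6 6 6 6
5      -> 6 6 6 6 5
swap   -> 6 6 6 5 6
rot    -> 6 6 5 6 6
dup    -> 6 6 5 6 6 6
1      -> 6 6 5 6 6 6 1
drop   -> 6 6 5 6 6 6
mod    -> 6 6 5 6 0
2      -> 6 6 5 6 0 2
-      -> 6 6 5 6 -2
*      -> 6 6 5 -12
rot    -> 6 5 -12 6
-      -> 6 5 -18
drop   -> 6 5
*      -> 30
negate -> -30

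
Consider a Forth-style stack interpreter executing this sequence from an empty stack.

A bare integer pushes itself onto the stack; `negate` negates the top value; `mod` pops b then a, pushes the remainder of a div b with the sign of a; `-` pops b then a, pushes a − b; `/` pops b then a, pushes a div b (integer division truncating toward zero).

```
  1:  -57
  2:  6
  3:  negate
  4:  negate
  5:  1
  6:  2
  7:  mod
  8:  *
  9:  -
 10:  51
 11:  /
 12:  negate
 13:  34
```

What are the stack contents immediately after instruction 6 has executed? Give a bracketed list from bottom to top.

[-57, 6, 1, 2]

-57    : -57
6      : -57 6
negate : -57 -6
negate : -57 6
1      : -57 6 1
2      : -57 6 1 2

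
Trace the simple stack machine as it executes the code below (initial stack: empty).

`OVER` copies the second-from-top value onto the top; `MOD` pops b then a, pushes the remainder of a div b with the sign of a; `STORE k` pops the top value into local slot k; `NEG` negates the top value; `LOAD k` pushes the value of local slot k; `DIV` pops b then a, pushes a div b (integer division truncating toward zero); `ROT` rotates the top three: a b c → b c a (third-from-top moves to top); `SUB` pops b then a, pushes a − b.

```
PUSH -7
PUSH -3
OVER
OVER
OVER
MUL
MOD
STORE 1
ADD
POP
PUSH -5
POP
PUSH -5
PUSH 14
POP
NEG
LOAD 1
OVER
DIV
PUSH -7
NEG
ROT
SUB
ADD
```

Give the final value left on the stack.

1

PUSH -7 → -7
PUSH -3 → -7 -3
OVER    → -7 -3 -7
OVER    → -7 -3 -7 -3
OVER    → -7 -3 -7 -3 -7
MUL     → -7 -3 -7 21
MOD     → -7 -3 -7
STORE 1 → -7 -3
ADD     → -10
POP     → (empty)
PUSH -5 → -5
POP     → (empty)
PUSH -5 → -5
PUSH 14 → -5 14
POP     → -5
NEG     → 5
LOAD 1  → 5 -7
OVER    → 5 -7 5
DIV     → 5 -1
PUSH -7 → 5 -1 -7
NEG     → 5 -1 7
ROT     → -1 7 5
SUB     → -1 2
ADD     → 1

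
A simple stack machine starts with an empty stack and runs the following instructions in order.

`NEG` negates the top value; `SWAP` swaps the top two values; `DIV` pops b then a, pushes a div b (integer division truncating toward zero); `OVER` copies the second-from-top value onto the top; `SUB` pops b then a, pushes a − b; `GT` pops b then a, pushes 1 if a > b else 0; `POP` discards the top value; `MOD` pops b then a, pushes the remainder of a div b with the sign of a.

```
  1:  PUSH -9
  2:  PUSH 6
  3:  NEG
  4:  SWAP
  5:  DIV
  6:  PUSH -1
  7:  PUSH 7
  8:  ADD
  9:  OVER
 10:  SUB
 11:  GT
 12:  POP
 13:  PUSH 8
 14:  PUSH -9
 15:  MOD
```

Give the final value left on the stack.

PUSH -9 -> -9
PUSH 6  -> -9 6
NEG     -> -9 -6
SWAP    -> -6 -9
DIV     -> 0
PUSH -1 -> 0 -1
PUSH 7  -> 0 -1 7
ADD     -> 0 6
OVER    -> 0 6 0
SUB     -> 0 6
GT      -> 0
POP     -> (empty)
PUSH 8  -> 8
PUSH -9 -> 8 -9
MOD     -> 8

8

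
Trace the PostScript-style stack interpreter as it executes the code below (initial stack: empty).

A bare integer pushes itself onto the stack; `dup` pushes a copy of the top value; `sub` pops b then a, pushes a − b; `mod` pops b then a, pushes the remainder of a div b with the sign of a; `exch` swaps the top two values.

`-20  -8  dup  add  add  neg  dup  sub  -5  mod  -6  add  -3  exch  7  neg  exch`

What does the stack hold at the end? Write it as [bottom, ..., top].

[-3, -7, -6]

-20  -> [-20]
-8   -> [-20, -8]
dup  -> [-20, -8, -8]
add  -> [-20, -16]
add  -> [-36]
neg  -> [36]
dup  -> [36, 36]
sub  -> [0]
-5   -> [0, -5]
mod  -> [0]
-6   -> [0, -6]
add  -> [-6]
-3   -> [-6, -3]
exch -> [-3, -6]
7    -> [-3, -6, 7]
neg  -> [-3, -6, -7]
exch -> [-3, -7, -6]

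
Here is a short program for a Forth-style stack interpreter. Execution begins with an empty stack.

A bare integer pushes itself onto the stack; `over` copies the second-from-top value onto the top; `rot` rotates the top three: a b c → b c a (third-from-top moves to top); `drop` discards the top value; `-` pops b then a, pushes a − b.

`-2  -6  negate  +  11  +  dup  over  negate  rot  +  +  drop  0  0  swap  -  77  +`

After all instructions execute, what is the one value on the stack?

77

-2     → -2
-6     → -2 -6
negate → -2 6
+      → 4
11     → 4 11
+      → 15
dup    → 15 15
over   → 15 15 15
negate → 15 15 -15
rot    → 15 -15 15
+      → 15 0
+      → 15
drop   → (empty)
0      → 0
0      → 0 0
swap   → 0 0
-      → 0
77     → 0 77
+      → 77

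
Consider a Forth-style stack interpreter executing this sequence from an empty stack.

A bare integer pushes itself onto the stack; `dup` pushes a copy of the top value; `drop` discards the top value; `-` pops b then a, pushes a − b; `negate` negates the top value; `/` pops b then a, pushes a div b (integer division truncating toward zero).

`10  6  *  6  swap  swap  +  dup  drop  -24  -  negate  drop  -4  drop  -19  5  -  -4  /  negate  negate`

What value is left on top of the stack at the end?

6

10     : [10]
6      : [10, 6]
*      : [60]
6      : [60, 6]
swap   : [6, 60]
swap   : [60, 6]
+      : [66]
dup    : [66, 66]
drop   : [66]
-24    : [66, -24]
-      : [90]
negate : [-90]
drop   : []
-4     : [-4]
drop   : []
-19    : [-19]
5      : [-19, 5]
-      : [-24]
-4     : [-24, -4]
/      : [6]
negate : [-6]
negate : [6]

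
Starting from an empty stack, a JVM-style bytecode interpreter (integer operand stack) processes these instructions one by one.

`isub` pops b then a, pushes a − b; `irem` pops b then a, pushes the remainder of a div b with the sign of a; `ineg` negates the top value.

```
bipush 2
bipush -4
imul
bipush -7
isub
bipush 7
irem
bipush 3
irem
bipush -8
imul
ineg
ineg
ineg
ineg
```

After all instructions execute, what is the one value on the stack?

bipush 2  : 2
bipush -4 : 2 -4
imul      : -8
bipush -7 : -8 -7
isub      : -1
bipush 7  : -1 7
irem      : -1
bipush 3  : -1 3
irem      : -1
bipush -8 : -1 -8
imul      : 8
ineg      : -8
ineg      : 8
ineg      : -8
ineg      : 8

8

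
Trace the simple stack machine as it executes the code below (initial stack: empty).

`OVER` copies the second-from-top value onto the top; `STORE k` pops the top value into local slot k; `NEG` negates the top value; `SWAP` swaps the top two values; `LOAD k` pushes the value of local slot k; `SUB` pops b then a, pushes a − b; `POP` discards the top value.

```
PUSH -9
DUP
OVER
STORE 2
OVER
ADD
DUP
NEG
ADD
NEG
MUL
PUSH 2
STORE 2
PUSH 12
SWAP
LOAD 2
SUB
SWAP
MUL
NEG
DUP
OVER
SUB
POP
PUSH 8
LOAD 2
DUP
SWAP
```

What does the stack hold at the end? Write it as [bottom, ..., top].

[24, 8, 2, 2]

PUSH -9 -> [-9]
DUP     -> [-9, -9]
OVER    -> [-9, -9, -9]
STORE 2 -> [-9, -9]
OVER    -> [-9, -9, -9]
ADD     -> [-9, -18]
DUP     -> [-9, -18, -18]
NEG     -> [-9, -18, 18]
ADD     -> [-9, 0]
NEG     -> [-9, 0]
MUL     -> [0]
PUSH 2  -> [0, 2]
STORE 2 -> [0]
PUSH 12 -> [0, 12]
SWAP    -> [12, 0]
LOAD 2  -> [12, 0, 2]
SUB     -> [12, -2]
SWAP    -> [-2, 12]
MUL     -> [-24]
NEG     -> [24]
DUP     -> [24, 24]
OVER    -> [24, 24, 24]
SUB     -> [24, 0]
POP     -> [24]
PUSH 8  -> [24, 8]
LOAD 2  -> [24, 8, 2]
DUP     -> [24, 8, 2, 2]
SWAP    -> [24, 8, 2, 2]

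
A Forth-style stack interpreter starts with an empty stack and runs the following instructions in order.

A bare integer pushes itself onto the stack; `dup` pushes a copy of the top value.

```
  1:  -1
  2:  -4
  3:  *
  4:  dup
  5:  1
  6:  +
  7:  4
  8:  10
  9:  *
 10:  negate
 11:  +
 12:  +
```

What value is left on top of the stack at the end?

-1     → -1
-4     → -1 -4
*      → 4
dup    → 4 4
1      → 4 4 1
+      → 4 5
4      → 4 5 4
10     → 4 5 4 10
*      → 4 5 40
negate → 4 5 -40
+      → 4 -35
+      → -31

-31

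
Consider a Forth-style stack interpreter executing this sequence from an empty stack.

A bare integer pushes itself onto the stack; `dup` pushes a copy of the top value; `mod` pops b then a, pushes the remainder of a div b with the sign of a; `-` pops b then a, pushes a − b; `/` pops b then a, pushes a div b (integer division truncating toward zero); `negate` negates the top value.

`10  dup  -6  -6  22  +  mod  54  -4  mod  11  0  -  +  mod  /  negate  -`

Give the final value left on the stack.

9

10     : 10
dup    : 10 10
-6     : 10 10 -6
-6     : 10 10 -6 -6
22     : 10 10 -6 -6 22
+      : 10 10 -6 16
mod    : 10 10 -6
54     : 10 10 -6 54
-4     : 10 10 -6 54 -4
mod    : 10 10 -6 2
11     : 10 10 -6 2 11
0      : 10 10 -6 2 11 0
-      : 10 10 -6 2 11
+      : 10 10 -6 13
mod    : 10 10 -6
/      : 10 -1
negate : 10 1
-      : 9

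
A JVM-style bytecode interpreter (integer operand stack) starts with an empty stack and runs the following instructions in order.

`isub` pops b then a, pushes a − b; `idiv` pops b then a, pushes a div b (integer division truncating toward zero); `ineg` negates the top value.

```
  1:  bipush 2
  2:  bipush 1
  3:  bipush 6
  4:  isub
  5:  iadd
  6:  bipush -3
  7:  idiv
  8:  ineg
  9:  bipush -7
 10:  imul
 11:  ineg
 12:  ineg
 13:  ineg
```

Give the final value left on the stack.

-7

bipush 2  -> 2
bipush 1  -> 2 1
bipush 6  -> 2 1 6
isub      -> 2 -5
iadd      -> -3
bipush -3 -> -3 -3
idiv      -> 1
ineg      -> -1
bipush -7 -> -1 -7
imul      -> 7
ineg      -> -7
ineg      -> 7
ineg      -> -7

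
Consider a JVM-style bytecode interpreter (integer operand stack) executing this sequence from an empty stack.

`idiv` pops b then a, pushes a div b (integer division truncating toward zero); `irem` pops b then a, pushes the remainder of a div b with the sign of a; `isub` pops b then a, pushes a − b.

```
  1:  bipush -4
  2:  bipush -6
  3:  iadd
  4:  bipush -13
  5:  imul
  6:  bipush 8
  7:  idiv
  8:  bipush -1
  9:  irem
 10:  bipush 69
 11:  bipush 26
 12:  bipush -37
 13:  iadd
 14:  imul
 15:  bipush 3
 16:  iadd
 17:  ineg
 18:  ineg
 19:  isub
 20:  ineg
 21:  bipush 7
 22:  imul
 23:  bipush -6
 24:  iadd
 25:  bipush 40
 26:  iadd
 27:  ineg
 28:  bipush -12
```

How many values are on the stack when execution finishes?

bipush -4  : -4
bipush -6  : -4 -6
iadd       : -10
bipush -13 : -10 -13
imul       : 130
bipush 8   : 130 8
idiv       : 16
bipush -1  : 16 -1
irem       : 0
bipush 69  : 0 69
bipush 26  : 0 69 26
bipush -37 : 0 69 26 -37
iadd       : 0 69 -11
imul       : 0 -759
bipush 3   : 0 -759 3
iadd       : 0 -756
ineg       : 0 756
ineg       : 0 -756
isub       : 756
ineg       : -756
bipush 7   : -756 7
imul       : -5292
bipush -6  : -5292 -6
iadd       : -5298
bipush 40  : -5298 40
iadd       : -5258
ineg       : 5258
bipush -12 : 5258 -12

2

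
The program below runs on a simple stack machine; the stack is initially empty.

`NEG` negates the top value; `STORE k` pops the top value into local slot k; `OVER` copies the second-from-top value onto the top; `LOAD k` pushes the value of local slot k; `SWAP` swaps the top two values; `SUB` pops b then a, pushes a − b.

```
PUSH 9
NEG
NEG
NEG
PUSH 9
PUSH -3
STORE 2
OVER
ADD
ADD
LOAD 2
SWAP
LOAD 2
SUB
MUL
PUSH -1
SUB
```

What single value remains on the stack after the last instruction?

19

PUSH 9   9
NEG      -9
NEG      9
NEG      -9
PUSH 9   -9 9
PUSH -3  -9 9 -3
STORE 2  -9 9
OVER     -9 9 -9
ADD      -9 0
ADD      -9
LOAD 2   -9 -3
SWAP     -3 -9
LOAD 2   -3 -9 -3
SUB      -3 -6
MUL      18
PUSH -1  18 -1
SUB      19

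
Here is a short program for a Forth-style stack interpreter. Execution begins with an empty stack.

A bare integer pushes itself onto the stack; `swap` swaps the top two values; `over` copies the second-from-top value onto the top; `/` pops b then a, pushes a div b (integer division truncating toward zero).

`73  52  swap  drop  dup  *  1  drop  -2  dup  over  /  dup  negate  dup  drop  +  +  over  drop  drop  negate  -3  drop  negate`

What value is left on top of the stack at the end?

2704

73     : 73
52     : 73 52
swap   : 52 73
drop   : 52
dup    : 52 52
*      : 2704
1      : 2704 1
drop   : 2704
-2     : 2704 -2
dup    : 2704 -2 -2
over   : 2704 -2 -2 -2
/      : 2704 -2 1
dup    : 2704 -2 1 1
negate : 2704 -2 1 -1
dup    : 2704 -2 1 -1 -1
drop   : 2704 -2 1 -1
+      : 2704 -2 0
+      : 2704 -2
over   : 2704 -2 2704
drop   : 2704 -2
drop   : 2704
negate : -2704
-3     : -2704 -3
drop   : -2704
negate : 2704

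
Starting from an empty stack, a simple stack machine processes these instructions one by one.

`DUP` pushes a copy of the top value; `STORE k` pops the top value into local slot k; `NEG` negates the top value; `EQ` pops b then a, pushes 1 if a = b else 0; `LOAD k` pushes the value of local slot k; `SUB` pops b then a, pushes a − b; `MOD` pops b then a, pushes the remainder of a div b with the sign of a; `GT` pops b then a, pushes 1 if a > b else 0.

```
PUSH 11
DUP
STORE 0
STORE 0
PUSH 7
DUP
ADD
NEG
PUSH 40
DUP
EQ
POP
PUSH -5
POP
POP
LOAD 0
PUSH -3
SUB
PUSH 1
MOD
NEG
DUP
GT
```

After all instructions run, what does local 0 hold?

11

PUSH 11  [11]
DUP      [11, 11]
STORE 0  [11]
STORE 0  []
PUSH 7   [7]
DUP      [7, 7]
ADD      [14]
NEG      [-14]
PUSH 40  [-14, 40]
DUP      [-14, 40, 40]
EQ       [-14, 1]
POP      [-14]
PUSH -5  [-14, -5]
POP      [-14]
POP      []
LOAD 0   [11]
PUSH -3  [11, -3]
SUB      [14]
PUSH 1   [14, 1]
MOD      [0]
NEG      [0]
DUP      [0, 0]
GT       [0]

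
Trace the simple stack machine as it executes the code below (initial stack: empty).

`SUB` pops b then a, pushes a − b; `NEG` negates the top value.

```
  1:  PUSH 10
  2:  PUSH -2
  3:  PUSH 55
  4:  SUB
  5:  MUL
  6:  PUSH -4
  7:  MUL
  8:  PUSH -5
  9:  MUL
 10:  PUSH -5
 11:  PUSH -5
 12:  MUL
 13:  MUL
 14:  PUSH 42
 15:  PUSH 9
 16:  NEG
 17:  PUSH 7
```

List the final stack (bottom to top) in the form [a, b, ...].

PUSH 10 -> 10
PUSH -2 -> 10 -2
PUSH 55 -> 10 -2 55
SUB     -> 10 -57
MUL     -> -570
PUSH -4 -> -570 -4
MUL     -> 2280
PUSH -5 -> 2280 -5
MUL     -> -11400
PUSH -5 -> -11400 -5
PUSH -5 -> -11400 -5 -5
MUL     -> -11400 25
MUL     -> -285000
PUSH 42 -> -285000 42
PUSH 9  -> -285000 42 9
NEG     -> -285000 42 -9
PUSH 7  -> -285000 42 -9 7

[-285000, 42, -9, 7]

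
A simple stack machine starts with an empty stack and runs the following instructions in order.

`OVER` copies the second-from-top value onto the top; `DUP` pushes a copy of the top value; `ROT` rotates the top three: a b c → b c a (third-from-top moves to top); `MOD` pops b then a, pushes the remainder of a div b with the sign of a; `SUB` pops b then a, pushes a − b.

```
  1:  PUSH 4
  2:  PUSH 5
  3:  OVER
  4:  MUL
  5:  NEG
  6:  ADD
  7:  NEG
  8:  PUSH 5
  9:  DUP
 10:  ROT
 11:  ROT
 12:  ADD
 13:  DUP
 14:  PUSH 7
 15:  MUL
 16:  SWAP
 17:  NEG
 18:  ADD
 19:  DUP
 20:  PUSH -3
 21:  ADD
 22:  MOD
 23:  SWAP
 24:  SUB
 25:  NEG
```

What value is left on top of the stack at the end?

2

PUSH 4  -> [4]
PUSH 5  -> [4, 5]
OVER    -> [4, 5, 4]
MUL     -> [4, 20]
NEG     -> [4, -20]
ADD     -> [-16]
NEG     -> [16]
PUSH 5  -> [16, 5]
DUP     -> [16, 5, 5]
ROT     -> [5, 5, 16]
ROT     -> [5, 16, 5]
ADD     -> [5, 21]
DUP     -> [5, 21, 21]
PUSH 7  -> [5, 21, 21, 7]
MUL     -> [5, 21, 147]
SWAP    -> [5, 147, 21]
NEG     -> [5, 147, -21]
ADD     -> [5, 126]
DUP     -> [5, 126, 126]
PUSH -3 -> [5, 126, 126, -3]
ADD     -> [5, 126, 123]
MOD     -> [5, 3]
SWAP    -> [3, 5]
SUB     -> [-2]
NEG     -> [2]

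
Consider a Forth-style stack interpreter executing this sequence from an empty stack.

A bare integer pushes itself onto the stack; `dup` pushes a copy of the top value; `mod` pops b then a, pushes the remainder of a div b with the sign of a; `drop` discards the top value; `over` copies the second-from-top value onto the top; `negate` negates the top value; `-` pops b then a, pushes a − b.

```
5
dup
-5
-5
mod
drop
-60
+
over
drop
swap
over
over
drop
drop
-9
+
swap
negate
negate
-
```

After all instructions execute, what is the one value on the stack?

5      → [5]
dup    → [5, 5]
-5     → [5, 5, -5]
-5     → [5, 5, -5, -5]
mod    → [5, 5, 0]
drop   → [5, 5]
-60    → [5, 5, -60]
+      → [5, -55]
over   → [5, -55, 5]
drop   → [5, -55]
swap   → [-55, 5]
over   → [-55, 5, -55]
over   → [-55, 5, -55, 5]
drop   → [-55, 5, -55]
drop   → [-55, 5]
-9     → [-55, 5, -9]
+      → [-55, -4]
swap   → [-4, -55]
negate → [-4, 55]
negate → [-4, -55]
-      → [51]

51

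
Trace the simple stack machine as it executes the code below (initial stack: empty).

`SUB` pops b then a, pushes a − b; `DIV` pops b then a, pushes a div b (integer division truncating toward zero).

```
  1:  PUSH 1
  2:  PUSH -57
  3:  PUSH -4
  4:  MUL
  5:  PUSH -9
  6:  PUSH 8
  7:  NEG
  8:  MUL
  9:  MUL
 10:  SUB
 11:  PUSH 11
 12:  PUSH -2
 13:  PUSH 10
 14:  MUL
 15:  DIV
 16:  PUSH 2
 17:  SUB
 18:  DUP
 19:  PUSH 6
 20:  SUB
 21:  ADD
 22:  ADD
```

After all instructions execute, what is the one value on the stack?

-16425

PUSH 1   : [1]
PUSH -57 : [1, -57]
PUSH -4  : [1, -57, -4]
MUL      : [1, 228]
PUSH -9  : [1, 228, -9]
PUSH 8   : [1, 228, -9, 8]
NEG      : [1, 228, -9, -8]
MUL      : [1, 228, 72]
MUL      : [1, 16416]
SUB      : [-16415]
PUSH 11  : [-16415, 11]
PUSH -2  : [-16415, 11, -2]
PUSH 10  : [-16415, 11, -2, 10]
MUL      : [-16415, 11, -20]
DIV      : [-16415, 0]
PUSH 2   : [-16415, 0, 2]
SUB      : [-16415, -2]
DUP      : [-16415, -2, -2]
PUSH 6   : [-16415, -2, -2, 6]
SUB      : [-16415, -2, -8]
ADD      : [-16415, -10]
ADD      : [-16425]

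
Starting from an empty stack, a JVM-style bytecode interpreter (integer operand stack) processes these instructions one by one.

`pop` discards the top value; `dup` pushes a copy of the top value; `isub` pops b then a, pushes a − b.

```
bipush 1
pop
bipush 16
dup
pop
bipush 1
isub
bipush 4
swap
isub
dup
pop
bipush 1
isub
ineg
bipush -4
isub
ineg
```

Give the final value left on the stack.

bipush 1   1
pop        (empty)
bipush 16  16
dup        16 16
pop        16
bipush 1   16 1
isub       15
bipush 4   15 4
swap       4 15
isub       -11
dup        -11 -11
pop        -11
bipush 1   -11 1
isub       -12
ineg       12
bipush -4  12 -4
isub       16
ineg       -16

-16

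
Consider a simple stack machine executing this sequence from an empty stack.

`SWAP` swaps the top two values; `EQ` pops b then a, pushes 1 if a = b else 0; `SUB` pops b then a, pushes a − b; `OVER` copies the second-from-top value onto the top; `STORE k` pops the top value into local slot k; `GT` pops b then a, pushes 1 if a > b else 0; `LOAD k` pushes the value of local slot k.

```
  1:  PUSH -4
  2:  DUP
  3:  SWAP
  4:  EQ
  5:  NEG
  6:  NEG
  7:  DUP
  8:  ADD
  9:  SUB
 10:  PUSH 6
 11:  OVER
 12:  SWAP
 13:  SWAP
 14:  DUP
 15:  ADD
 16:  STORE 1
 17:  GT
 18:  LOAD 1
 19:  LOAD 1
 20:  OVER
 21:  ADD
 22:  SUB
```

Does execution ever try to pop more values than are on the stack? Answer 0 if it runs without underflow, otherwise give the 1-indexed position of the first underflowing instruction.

9

PUSH -4 → [-4]
DUP     → [-4, -4]
SWAP    → [-4, -4]
EQ      → [1]
NEG     → [-1]
NEG     → [1]
DUP     → [1, 1]
ADD     → [2]
SUB  — needs 2 operands, stack has 1 → underflow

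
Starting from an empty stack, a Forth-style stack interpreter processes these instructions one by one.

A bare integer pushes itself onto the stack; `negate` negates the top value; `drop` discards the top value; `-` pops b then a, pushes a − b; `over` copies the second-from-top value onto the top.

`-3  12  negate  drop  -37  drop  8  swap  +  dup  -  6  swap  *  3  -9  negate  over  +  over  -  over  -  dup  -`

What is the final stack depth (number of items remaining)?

3

-3      [-3]
12      [-3, 12]
negate  [-3, -12]
drop    [-3]
-37     [-3, -37]
drop    [-3]
8       [-3, 8]
swap    [8, -3]
+       [5]
dup     [5, 5]
-       [0]
6       [0, 6]
swap    [6, 0]
*       [0]
3       [0, 3]
-9      [0, 3, -9]
negate  [0, 3, 9]
over    [0, 3, 9, 3]
+       [0, 3, 12]
over    [0, 3, 12, 3]
-       [0, 3, 9]
over    [0, 3, 9, 3]
-       [0, 3, 6]
dup     [0, 3, 6, 6]
-       [0, 3, 0]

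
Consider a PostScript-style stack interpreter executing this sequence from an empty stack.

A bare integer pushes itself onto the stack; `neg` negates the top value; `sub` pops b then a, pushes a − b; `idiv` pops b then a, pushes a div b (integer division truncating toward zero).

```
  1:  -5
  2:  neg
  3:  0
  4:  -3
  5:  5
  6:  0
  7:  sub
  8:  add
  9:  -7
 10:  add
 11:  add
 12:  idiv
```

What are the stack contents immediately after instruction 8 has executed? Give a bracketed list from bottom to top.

-5  -> [-5]
neg -> [5]
0   -> [5, 0]
-3  -> [5, 0, -3]
5   -> [5, 0, -3, 5]
0   -> [5, 0, -3, 5, 0]
sub -> [5, 0, -3, 5]
add -> [5, 0, 2]

[5, 0, 2]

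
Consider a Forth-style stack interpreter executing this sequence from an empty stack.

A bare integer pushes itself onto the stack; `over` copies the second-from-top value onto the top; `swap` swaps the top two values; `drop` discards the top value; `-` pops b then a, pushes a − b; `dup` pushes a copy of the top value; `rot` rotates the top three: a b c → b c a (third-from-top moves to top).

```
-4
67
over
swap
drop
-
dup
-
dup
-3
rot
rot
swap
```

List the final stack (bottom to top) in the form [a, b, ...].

-4   -> -4
67   -> -4 67
over -> -4 67 -4
swap -> -4 -4 67
drop -> -4 -4
-    -> 0
dup  -> 0 0
-    -> 0
dup  -> 0 0
-3   -> 0 0 -3
rot  -> 0 -3 0
rot  -> -3 0 0
swap -> -3 0 0

[-3, 0, 0]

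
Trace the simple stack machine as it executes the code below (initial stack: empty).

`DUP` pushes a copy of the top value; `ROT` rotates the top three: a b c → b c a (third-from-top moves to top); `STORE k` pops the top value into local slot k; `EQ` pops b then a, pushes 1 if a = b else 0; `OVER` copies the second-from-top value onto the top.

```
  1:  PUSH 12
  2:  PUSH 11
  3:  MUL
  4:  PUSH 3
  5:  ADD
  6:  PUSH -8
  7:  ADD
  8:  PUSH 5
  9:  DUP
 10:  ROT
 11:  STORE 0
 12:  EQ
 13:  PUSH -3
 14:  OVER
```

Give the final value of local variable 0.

PUSH 12 : [12]
PUSH 11 : [12, 11]
MUL     : [132]
PUSH 3  : [132, 3]
ADD     : [135]
PUSH -8 : [135, -8]
ADD     : [127]
PUSH 5  : [127, 5]
DUP     : [127, 5, 5]
ROT     : [5, 5, 127]
STORE 0 : [5, 5]
EQ      : [1]
PUSH -3 : [1, -3]
OVER    : [1, -3, 1]

127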